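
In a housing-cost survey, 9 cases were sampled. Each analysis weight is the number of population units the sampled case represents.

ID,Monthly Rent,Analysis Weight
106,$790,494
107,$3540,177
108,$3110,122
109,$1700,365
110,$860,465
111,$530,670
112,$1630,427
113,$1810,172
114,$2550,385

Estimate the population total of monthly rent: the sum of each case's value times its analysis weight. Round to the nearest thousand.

4761000

Weighted total = 790×494 + 3540×177 + 3110×122 + 1700×365 + 860×465 + 530×670 + 1630×427 + 1810×172 + 2550×385
  = 4760840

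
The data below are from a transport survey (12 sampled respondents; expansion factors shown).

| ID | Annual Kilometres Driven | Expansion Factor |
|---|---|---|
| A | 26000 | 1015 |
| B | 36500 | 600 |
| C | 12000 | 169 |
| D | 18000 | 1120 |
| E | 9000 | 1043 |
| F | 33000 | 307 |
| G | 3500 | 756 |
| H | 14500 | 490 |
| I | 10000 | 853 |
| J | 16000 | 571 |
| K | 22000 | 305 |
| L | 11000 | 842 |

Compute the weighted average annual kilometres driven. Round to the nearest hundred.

16500

Weighted sum = 26000×1015 + 36500×600 + 12000×169 + 18000×1120 + 9000×1043 + 33000×307 + 3500×756 + 14500×490 + 10000×853 + 16000×571 + 22000×305 + 11000×842
  = 133385000
Sum of weights = 1015 + 600 + 169 + 1120 + 1043 + 307 + 756 + 490 + 853 + 571 + 305 + 842 = 8071
Weighted mean = 133385000 / 8071 = 16526.453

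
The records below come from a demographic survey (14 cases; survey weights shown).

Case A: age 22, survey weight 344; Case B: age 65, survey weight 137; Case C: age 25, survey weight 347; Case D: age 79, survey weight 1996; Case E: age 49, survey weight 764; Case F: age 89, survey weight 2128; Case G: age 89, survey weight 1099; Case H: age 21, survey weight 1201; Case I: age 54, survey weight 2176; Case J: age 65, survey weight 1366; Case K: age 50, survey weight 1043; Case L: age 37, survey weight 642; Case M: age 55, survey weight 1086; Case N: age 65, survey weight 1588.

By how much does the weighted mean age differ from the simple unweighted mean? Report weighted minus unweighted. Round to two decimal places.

6.79

Unweighted sum = 765
Unweighted mean = 765 / 14 = 54.642857
Weighted sum = 977840
Sum of weights = 15917
Weighted mean = 977840 / 15917 = 61.433687
Difference (weighted minus unweighted) = 6.7908301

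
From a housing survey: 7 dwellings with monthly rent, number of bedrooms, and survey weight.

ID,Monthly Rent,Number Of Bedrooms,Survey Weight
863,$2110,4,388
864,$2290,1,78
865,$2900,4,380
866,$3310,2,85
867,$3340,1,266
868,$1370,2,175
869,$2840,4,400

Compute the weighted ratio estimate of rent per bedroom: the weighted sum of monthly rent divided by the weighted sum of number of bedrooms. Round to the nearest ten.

840

Σ wᵢ·y = 4644840
Σ wᵢ·x = 4×388 + 1×78 + 4×380 + 2×85 + 1×266 + 2×175 + 4×400
  = 1552 + 78 + 1520 + 170 + 266 + 350 + 1600 = 5536
Ratio = 4644840 / 5536 = 839.02457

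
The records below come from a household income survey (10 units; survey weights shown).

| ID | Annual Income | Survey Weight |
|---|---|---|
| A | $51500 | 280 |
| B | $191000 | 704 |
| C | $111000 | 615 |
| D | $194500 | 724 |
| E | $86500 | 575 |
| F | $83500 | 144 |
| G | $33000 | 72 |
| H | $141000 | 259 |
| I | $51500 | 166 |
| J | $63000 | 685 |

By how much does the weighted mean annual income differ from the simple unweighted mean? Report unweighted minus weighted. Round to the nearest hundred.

Unweighted sum = 51500 + 191000 + 111000 + 194500 + 86500 + 83500 + 33000 + 141000 + 51500 + 63000 = 1006500
Unweighted mean = 1006500 / 10 = 100650
Weighted sum = 51500×280 + 191000×704 + 111000×615 + 194500×724 + 86500×575 + 83500×144 + 33000×72 + 141000×259 + 51500×166 + 63000×685
  = 510327500
Sum of weights = 4224
Weighted mean = 510327500 / 4224 = 120816.17
Difference (unweighted minus weighted) = -20166.17

-20200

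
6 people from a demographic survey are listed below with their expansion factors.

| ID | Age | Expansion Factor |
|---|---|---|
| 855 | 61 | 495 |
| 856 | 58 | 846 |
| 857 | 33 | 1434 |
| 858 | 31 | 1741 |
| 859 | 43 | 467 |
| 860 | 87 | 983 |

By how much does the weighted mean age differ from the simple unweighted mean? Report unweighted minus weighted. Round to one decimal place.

4.2

Unweighted sum = 61 + 58 + 33 + 31 + 43 + 87 = 313
Unweighted mean = 313 / 6 = 52.166667
Weighted sum = 286158
Sum of weights = 495 + 846 + 1434 + 1741 + 467 + 983 = 5966
Weighted mean = 286158 / 5966 = 47.964801
Difference (unweighted minus weighted) = 4.2018661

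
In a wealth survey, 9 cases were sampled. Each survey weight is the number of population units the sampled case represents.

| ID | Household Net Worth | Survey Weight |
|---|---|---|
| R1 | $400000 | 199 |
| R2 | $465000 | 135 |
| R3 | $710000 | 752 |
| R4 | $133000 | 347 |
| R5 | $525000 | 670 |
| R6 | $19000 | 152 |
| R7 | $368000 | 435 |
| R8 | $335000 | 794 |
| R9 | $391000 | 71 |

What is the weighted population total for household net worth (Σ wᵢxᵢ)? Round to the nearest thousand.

1530915000

Weighted total = 400000×199 + 465000×135 + 710000×752 + 133000×347 + 525000×670 + 19000×152 + 368000×435 + 335000×794 + 391000×71
  = 79600000 + 62775000 + 533920000 + 46151000 + 351750000 + 2888000 + 160080000 + 265990000 + 27761000 = 1530915000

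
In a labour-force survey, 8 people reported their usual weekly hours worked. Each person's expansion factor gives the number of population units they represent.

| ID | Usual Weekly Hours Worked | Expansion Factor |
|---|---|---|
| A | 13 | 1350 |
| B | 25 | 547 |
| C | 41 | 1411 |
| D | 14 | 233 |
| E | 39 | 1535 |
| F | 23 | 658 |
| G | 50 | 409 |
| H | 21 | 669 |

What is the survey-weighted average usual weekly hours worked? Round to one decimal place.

29.6

Weighted sum = 201836
Sum of weights = 1350 + 547 + 1411 + 233 + 1535 + 658 + 409 + 669 = 6812
Weighted mean = 201836 / 6812 = 29.629477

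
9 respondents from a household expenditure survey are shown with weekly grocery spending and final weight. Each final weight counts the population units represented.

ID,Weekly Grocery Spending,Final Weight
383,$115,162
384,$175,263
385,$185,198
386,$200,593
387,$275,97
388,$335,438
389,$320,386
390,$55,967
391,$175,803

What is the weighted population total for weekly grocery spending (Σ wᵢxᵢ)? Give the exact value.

710520

Weighted total = 115×162 + 175×263 + 185×198 + 200×593 + 275×97 + 335×438 + 320×386 + 55×967 + 175×803
  = 710520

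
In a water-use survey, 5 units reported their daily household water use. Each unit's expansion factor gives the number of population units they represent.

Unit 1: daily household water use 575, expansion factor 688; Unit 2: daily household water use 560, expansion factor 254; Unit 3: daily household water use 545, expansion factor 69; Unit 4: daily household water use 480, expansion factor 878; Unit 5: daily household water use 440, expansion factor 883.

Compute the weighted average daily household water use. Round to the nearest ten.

Weighted sum = 575×688 + 560×254 + 545×69 + 480×878 + 440×883
  = 395600 + 142240 + 37605 + 421440 + 388520 = 1385405
Sum of weights = 688 + 254 + 69 + 878 + 883 = 2772
Weighted mean = 1385405 / 2772 = 499.78535

500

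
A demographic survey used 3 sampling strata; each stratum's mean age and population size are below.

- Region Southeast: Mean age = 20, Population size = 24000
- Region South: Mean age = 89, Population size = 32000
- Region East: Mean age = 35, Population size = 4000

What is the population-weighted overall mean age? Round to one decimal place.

57.8

Σ Nₕ·x̄ₕ = 20×24000 + 89×32000 + 35×4000
  = 3468000
Σ Nₕ = 24000 + 32000 + 4000 = 60000
Overall mean = 3468000 / 60000 = 57.8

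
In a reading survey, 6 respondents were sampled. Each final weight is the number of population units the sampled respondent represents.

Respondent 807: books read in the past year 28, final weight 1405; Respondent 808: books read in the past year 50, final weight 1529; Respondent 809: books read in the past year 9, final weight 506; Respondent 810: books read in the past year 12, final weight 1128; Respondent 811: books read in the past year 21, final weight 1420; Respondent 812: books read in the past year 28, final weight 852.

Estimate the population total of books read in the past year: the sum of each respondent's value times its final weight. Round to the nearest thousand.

188000

Weighted total = 28×1405 + 50×1529 + 9×506 + 12×1128 + 21×1420 + 28×852
  = 39340 + 76450 + 4554 + 13536 + 29820 + 23856 = 187556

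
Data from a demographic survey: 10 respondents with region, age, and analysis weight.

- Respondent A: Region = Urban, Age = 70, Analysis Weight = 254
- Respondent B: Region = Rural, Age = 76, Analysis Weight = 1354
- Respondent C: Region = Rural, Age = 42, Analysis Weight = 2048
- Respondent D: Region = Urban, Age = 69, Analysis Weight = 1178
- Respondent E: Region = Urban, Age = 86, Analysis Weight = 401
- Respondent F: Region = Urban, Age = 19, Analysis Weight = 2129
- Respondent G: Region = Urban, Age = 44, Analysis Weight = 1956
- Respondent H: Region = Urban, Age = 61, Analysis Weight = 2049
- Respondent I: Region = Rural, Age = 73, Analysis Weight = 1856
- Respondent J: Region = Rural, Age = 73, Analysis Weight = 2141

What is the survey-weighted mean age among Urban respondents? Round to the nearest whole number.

48

Urban rows: A, D, E, F, G, H
Weighted sum = 70×254 + 69×1178 + 86×401 + 19×2129 + 44×1956 + 61×2049
  = 385052
Sum of weights = 254 + 1178 + 401 + 2129 + 1956 + 2049 = 7967
Weighted mean = 385052 / 7967 = 48.330865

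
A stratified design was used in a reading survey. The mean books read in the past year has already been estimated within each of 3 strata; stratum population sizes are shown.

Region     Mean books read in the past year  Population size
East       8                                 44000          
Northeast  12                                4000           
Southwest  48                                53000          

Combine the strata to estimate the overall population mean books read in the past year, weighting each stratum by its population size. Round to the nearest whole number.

29

Σ Nₕ·x̄ₕ = 8×44000 + 12×4000 + 48×53000
  = 2944000
Σ Nₕ = 44000 + 4000 + 53000 = 101000
Overall mean = 2944000 / 101000 = 29.148515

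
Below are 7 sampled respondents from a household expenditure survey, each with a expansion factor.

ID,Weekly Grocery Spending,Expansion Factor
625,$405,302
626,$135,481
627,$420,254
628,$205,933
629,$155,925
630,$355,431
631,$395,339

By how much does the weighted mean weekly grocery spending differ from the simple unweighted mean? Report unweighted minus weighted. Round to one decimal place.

45.9

Unweighted sum = 405 + 135 + 420 + 205 + 155 + 355 + 395 = 2070
Unweighted mean = 2070 / 7 = 295.71429
Weighted sum = 405×302 + 135×481 + 420×254 + 205×933 + 155×925 + 355×431 + 395×339
  = 915475
Sum of weights = 302 + 481 + 254 + 933 + 925 + 431 + 339 = 3665
Weighted mean = 915475 / 3665 = 249.78854
Difference (unweighted minus weighted) = 45.925745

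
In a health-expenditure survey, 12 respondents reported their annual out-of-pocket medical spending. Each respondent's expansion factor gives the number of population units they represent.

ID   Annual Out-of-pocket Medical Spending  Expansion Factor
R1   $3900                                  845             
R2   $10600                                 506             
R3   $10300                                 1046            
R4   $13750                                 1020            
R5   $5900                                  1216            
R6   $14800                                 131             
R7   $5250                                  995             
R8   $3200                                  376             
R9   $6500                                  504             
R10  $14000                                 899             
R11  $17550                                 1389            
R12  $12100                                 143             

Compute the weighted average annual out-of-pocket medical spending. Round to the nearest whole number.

Weighted sum = 3900×845 + 10600×506 + 10300×1046 + 13750×1020 + 5900×1216 + 14800×131 + 5250×995 + 3200×376 + 6500×504 + 14000×899 + 17550×1389 + 12100×143
  = 3295500 + 5363600 + 10773800 + 14025000 + 7174400 + 1938800 + 5223750 + 1203200 + 3276000 + 12586000 + 24376950 + 1730300 = 90967300
Sum of weights = 845 + 506 + 1046 + 1020 + 1216 + 131 + 995 + 376 + 504 + 899 + 1389 + 143 = 9070
Weighted mean = 90967300 / 9070 = 10029.471

10029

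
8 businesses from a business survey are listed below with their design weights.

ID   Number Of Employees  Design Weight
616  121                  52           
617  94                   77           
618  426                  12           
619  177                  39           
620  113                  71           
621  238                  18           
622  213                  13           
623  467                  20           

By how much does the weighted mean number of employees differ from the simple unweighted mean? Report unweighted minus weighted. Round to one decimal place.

Unweighted sum = 121 + 94 + 426 + 177 + 113 + 238 + 213 + 467 = 1849
Unweighted mean = 1849 / 8 = 231.125
Weighted sum = 121×52 + 94×77 + 426×12 + 177×39 + 113×71 + 238×18 + 213×13 + 467×20
  = 6292 + 7238 + 5112 + 6903 + 8023 + 4284 + 2769 + 9340 = 49961
Sum of weights = 302
Weighted mean = 49961 / 302 = 165.43377
Difference (unweighted minus weighted) = 65.691225

65.7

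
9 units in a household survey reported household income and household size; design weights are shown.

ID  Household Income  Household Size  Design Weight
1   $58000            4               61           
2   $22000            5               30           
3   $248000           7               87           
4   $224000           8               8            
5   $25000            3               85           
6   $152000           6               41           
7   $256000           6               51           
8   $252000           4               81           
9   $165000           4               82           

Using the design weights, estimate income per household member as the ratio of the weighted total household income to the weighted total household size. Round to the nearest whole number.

32827

Σ wᵢ·y = 58000×61 + 22000×30 + 248000×87 + 224000×8 + 25000×85 + 152000×41 + 256000×51 + 252000×81 + 165000×82
  = 3538000 + 660000 + 21576000 + 1792000 + 2125000 + 6232000 + 13056000 + 20412000 + 13530000 = 82921000
Σ wᵢ·x = 2526
Ratio = 82921000 / 2526 = 32826.999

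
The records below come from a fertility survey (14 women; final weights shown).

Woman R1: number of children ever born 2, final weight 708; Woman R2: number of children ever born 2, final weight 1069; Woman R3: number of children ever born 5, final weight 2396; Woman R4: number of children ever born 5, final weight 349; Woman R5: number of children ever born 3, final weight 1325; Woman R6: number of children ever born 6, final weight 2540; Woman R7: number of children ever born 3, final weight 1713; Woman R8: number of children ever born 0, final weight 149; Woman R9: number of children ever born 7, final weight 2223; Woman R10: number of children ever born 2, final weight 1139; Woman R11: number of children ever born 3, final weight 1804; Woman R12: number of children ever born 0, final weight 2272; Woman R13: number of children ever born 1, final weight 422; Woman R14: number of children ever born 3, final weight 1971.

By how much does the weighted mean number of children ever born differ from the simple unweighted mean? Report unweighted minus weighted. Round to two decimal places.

Unweighted sum = 42
Unweighted mean = 42 / 14 = 3
Weighted sum = 71219
Sum of weights = 20080
Weighted mean = 71219 / 20080 = 3.5467629
Difference (unweighted minus weighted) = -0.54676295

-0.55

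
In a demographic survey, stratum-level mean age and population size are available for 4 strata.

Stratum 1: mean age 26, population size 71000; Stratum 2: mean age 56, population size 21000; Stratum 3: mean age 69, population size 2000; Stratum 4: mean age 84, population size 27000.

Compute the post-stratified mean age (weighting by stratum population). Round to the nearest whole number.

Σ Nₕ·x̄ₕ = 26×71000 + 56×21000 + 69×2000 + 84×27000
  = 5428000
Σ Nₕ = 71000 + 21000 + 2000 + 27000 = 121000
Overall mean = 5428000 / 121000 = 44.859504

45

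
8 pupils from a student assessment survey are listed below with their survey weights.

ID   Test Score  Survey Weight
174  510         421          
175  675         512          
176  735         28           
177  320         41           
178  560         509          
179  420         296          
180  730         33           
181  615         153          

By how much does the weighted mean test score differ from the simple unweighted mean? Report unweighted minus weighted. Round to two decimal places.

Unweighted sum = 510 + 675 + 735 + 320 + 560 + 420 + 730 + 615 = 4565
Unweighted mean = 4565 / 8 = 570.625
Weighted sum = 510×421 + 675×512 + 735×28 + 320×41 + 560×509 + 420×296 + 730×33 + 615×153
  = 214710 + 345600 + 20580 + 13120 + 285040 + 124320 + 24090 + 94095 = 1121555
Sum of weights = 1993
Weighted mean = 1121555 / 1993 = 562.74711
Difference (unweighted minus weighted) = 7.8778851

7.88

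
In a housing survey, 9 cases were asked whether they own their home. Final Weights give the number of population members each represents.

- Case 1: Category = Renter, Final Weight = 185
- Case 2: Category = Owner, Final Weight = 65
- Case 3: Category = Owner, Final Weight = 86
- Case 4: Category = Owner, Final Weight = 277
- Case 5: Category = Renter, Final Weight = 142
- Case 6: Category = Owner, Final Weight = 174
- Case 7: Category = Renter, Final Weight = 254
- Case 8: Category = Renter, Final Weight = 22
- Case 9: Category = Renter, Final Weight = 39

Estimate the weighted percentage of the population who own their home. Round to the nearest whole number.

Sum of weights for 'Owner' = 65 + 86 + 277 + 174 = 602
Total weight = 185 + 65 + 86 + 277 + 142 + 174 + 254 + 22 + 39 = 1244
Weighted proportion = 602 / 1244 = 0.48392283 → 48.392283%

48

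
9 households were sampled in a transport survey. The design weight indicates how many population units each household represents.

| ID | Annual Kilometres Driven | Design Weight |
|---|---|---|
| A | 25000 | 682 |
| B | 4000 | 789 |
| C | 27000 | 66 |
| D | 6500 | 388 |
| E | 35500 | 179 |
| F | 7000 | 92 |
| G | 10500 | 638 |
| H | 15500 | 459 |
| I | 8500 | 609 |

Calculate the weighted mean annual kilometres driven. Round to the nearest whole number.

12942

Weighted sum = 25000×682 + 4000×789 + 27000×66 + 6500×388 + 35500×179 + 7000×92 + 10500×638 + 15500×459 + 8500×609
  = 50498500
Sum of weights = 682 + 789 + 66 + 388 + 179 + 92 + 638 + 459 + 609 = 3902
Weighted mean = 50498500 / 3902 = 12941.697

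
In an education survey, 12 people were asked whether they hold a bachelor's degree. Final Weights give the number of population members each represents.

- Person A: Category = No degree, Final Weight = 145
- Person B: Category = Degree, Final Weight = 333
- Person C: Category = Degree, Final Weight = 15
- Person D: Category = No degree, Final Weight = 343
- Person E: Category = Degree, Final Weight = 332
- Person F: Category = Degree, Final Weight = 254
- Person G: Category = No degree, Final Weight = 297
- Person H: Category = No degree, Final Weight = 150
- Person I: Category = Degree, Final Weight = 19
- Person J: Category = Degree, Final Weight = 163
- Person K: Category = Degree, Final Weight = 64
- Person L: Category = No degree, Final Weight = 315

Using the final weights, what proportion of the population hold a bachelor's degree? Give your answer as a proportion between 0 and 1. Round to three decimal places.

Sum of weights for 'Degree' = 333 + 15 + 332 + 254 + 19 + 163 + 64 = 1180
Total weight = 145 + 333 + 15 + 343 + 332 + 254 + 297 + 150 + 19 + 163 + 64 + 315 = 2430
Weighted proportion = 1180 / 2430 = 0.48559671

0.486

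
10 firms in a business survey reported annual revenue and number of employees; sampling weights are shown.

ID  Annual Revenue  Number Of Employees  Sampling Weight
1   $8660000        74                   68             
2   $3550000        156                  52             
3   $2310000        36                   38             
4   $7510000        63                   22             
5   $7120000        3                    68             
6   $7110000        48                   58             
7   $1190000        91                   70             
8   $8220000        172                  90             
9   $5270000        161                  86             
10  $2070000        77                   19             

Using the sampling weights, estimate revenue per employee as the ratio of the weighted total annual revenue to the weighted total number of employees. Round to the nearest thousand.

58000

Σ wᵢ·y = 8660000×68 + 3550000×52 + 2310000×38 + 7510000×22 + 7120000×68 + 7110000×58 + 1190000×70 + 8220000×90 + 5270000×86 + 2070000×19
  = 588880000 + 184600000 + 87780000 + 165220000 + 484160000 + 412380000 + 83300000 + 739800000 + 453220000 + 39330000 = 3238670000
Σ wᵢ·x = 74×68 + 156×52 + 36×38 + 63×22 + 3×68 + 48×58 + 91×70 + 172×90 + 161×86 + 77×19
  = 5032 + 8112 + 1368 + 1386 + 204 + 2784 + 6370 + 15480 + 13846 + 1463 = 56045
Ratio = 3238670000 / 56045 = 57786.957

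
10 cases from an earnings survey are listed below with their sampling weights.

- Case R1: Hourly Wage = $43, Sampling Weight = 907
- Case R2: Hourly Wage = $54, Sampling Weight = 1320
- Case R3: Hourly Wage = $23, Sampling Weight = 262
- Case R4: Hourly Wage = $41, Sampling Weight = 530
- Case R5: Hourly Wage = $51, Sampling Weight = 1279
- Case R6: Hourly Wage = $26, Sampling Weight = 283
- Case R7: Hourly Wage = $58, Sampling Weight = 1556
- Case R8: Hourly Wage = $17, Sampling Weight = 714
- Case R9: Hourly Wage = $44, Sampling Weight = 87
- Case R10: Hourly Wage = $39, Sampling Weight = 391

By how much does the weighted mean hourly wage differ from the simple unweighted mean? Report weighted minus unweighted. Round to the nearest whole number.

6

Unweighted sum = 396
Unweighted mean = 396 / 10 = 39.6
Weighted sum = 43×907 + 54×1320 + 23×262 + 41×530 + 51×1279 + 26×283 + 58×1556 + 17×714 + 44×87 + 39×391
  = 332087
Sum of weights = 907 + 1320 + 262 + 530 + 1279 + 283 + 1556 + 714 + 87 + 391 = 7329
Weighted mean = 332087 / 7329 = 45.311366
Difference (weighted minus unweighted) = 5.7113658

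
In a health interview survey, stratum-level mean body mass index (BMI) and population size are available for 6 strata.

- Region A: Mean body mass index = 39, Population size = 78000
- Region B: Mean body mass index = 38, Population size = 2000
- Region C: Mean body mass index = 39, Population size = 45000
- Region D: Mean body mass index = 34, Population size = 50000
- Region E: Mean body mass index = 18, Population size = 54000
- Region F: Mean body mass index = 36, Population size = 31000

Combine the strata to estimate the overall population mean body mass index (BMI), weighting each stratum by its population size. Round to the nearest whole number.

Σ Nₕ·x̄ₕ = 39×78000 + 38×2000 + 39×45000 + 34×50000 + 18×54000 + 36×31000
  = 3042000 + 76000 + 1755000 + 1700000 + 972000 + 1116000 = 8661000
Σ Nₕ = 260000
Overall mean = 8661000 / 260000 = 33.311538

33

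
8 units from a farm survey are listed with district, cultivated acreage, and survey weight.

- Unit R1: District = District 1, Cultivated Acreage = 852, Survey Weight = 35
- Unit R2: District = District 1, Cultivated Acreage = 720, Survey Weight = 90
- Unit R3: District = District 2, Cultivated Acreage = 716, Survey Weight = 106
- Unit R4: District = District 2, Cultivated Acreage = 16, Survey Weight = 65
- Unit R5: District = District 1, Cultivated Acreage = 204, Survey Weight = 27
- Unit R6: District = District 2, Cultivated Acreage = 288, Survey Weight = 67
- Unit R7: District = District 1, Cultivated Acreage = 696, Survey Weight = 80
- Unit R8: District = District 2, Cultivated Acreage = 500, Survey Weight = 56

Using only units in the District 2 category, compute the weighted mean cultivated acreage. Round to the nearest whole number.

District 2 rows: R3, R4, R6, R8
Weighted sum = 716×106 + 16×65 + 288×67 + 500×56
  = 75896 + 1040 + 19296 + 28000 = 124232
Sum of weights = 106 + 65 + 67 + 56 = 294
Weighted mean = 124232 / 294 = 422.55782

423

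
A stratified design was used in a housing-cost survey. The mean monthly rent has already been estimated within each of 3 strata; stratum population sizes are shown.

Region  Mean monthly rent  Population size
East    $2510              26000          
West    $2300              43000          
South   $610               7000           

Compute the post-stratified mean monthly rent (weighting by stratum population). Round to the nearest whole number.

2216

Σ Nₕ·x̄ₕ = 2510×26000 + 2300×43000 + 610×7000
  = 65260000 + 98900000 + 4270000 = 168430000
Σ Nₕ = 26000 + 43000 + 7000 = 76000
Overall mean = 168430000 / 76000 = 2216.1842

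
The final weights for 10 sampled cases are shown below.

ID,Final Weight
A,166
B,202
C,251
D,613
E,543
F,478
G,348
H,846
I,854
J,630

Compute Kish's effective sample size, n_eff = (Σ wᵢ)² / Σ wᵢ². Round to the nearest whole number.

Σ wᵢ = 4931
Σ wᵢ² = 27556 + 40804 + 63001 + 375769 + 294849 + 228484 + 121104 + 715716 + 729316 + 396900 = 2993499
n_eff = 4931² / 2993499 = 24314761 / 2993499 = 8.1225218

8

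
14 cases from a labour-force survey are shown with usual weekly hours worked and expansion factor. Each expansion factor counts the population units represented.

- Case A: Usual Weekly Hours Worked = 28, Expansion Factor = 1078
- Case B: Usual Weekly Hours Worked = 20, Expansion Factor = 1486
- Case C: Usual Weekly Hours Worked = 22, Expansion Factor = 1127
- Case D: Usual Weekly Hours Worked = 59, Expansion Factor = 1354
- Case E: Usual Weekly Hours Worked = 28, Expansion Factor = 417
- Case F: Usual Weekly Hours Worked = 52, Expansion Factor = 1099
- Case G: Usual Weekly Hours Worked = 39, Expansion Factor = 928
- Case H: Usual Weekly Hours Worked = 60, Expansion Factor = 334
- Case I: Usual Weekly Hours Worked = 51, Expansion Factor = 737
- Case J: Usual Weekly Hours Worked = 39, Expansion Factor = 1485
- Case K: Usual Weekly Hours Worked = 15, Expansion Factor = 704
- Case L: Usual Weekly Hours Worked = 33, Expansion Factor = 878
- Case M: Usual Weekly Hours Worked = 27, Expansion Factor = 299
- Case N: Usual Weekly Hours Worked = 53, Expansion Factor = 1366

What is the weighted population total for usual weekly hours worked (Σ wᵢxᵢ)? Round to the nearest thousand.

Weighted total = 505147

505000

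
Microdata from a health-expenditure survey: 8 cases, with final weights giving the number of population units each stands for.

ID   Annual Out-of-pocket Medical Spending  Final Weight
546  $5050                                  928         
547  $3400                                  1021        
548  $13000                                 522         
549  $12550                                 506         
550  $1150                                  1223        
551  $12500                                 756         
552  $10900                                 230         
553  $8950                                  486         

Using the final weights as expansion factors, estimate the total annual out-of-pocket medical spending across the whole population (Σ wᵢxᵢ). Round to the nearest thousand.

39007000

Weighted total = 5050×928 + 3400×1021 + 13000×522 + 12550×506 + 1150×1223 + 12500×756 + 10900×230 + 8950×486
  = 4686400 + 3471400 + 6786000 + 6350300 + 1406450 + 9450000 + 2507000 + 4349700 = 39007250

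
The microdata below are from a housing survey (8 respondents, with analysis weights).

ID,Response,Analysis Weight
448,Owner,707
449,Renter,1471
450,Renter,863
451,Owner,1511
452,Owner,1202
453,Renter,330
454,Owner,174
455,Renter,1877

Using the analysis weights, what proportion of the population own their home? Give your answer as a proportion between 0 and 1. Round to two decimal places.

Sum of weights for 'Owner' = 707 + 1511 + 1202 + 174 = 3594
Total weight = 707 + 1471 + 863 + 1511 + 1202 + 330 + 174 + 1877 = 8135
Weighted proportion = 3594 / 8135 = 0.44179471

0.44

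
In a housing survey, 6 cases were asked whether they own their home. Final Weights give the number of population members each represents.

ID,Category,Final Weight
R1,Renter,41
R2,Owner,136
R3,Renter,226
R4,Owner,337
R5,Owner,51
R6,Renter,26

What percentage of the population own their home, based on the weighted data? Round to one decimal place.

Sum of weights for 'Owner' = 136 + 337 + 51 = 524
Total weight = 41 + 136 + 226 + 337 + 51 + 26 = 817
Weighted proportion = 524 / 817 = 0.64137087 → 64.137087%

64.1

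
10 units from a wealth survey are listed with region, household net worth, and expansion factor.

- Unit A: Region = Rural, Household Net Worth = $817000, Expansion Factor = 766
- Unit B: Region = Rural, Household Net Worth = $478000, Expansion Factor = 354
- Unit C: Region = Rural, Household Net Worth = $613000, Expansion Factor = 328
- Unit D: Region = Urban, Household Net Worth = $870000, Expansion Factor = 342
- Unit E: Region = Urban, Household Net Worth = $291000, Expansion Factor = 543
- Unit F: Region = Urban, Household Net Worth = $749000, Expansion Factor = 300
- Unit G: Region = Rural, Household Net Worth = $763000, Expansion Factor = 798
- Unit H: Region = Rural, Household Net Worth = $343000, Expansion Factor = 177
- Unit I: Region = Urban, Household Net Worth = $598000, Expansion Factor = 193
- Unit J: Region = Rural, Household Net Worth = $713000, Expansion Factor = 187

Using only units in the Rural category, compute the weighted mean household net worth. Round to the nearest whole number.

689277

Rural rows: A, B, C, G, H, J
Weighted sum = 817000×766 + 478000×354 + 613000×328 + 763000×798 + 343000×177 + 713000×187
  = 625822000 + 169212000 + 201064000 + 608874000 + 60711000 + 133331000 = 1799014000
Sum of weights = 2610
Weighted mean = 1799014000 / 2610 = 689277.39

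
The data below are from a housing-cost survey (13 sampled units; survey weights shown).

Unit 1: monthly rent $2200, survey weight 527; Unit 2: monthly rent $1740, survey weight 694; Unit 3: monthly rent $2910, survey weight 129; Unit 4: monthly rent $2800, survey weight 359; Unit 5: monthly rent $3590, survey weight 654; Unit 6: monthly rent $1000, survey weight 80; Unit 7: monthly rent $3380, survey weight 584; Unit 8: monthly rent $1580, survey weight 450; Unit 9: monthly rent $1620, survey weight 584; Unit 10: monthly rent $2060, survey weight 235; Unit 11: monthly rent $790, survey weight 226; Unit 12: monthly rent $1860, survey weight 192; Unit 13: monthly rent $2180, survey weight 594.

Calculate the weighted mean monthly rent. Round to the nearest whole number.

Weighted sum = 12121090
Sum of weights = 5308
Weighted mean = 12121090 / 5308 = 2283.5512

2284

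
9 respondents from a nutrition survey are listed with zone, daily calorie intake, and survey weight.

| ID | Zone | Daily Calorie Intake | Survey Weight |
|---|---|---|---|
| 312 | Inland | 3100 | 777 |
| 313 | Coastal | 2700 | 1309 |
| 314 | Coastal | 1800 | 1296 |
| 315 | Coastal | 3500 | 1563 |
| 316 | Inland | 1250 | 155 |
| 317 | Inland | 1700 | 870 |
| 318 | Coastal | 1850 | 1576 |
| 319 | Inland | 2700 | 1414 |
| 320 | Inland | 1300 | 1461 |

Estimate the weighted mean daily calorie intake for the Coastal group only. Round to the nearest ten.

Coastal rows: 313, 314, 315, 318
Weighted sum = 2700×1309 + 1800×1296 + 3500×1563 + 1850×1576
  = 3534300 + 2332800 + 5470500 + 2915600 = 14253200
Sum of weights = 1309 + 1296 + 1563 + 1576 = 5744
Weighted mean = 14253200 / 5744 = 2481.4067

2480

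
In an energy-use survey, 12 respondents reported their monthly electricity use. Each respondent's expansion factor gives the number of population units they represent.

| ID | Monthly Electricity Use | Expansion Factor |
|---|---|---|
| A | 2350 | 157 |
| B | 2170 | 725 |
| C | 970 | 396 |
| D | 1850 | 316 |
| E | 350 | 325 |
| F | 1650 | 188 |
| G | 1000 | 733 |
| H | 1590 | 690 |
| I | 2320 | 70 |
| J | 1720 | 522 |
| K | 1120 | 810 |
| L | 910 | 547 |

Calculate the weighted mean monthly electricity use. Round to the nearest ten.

Weighted sum = 2350×157 + 2170×725 + 970×396 + 1850×316 + 350×325 + 1650×188 + 1000×733 + 1590×690 + 2320×70 + 1720×522 + 1120×810 + 910×547
  = 7630180
Sum of weights = 157 + 725 + 396 + 316 + 325 + 188 + 733 + 690 + 70 + 522 + 810 + 547 = 5479
Weighted mean = 7630180 / 5479 = 1392.6227

1390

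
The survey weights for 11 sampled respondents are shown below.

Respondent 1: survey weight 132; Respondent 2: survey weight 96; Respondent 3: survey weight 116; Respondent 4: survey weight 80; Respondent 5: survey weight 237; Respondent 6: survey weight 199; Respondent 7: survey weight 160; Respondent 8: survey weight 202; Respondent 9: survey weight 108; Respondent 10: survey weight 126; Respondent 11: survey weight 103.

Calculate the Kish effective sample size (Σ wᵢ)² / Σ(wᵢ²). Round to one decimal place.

9.8

Σ wᵢ = 132 + 96 + 116 + 80 + 237 + 199 + 160 + 202 + 108 + 126 + 103 = 1559
Σ wᵢ² = 246819
n_eff = 1559² / 246819 = 2430481 / 246819 = 9.84722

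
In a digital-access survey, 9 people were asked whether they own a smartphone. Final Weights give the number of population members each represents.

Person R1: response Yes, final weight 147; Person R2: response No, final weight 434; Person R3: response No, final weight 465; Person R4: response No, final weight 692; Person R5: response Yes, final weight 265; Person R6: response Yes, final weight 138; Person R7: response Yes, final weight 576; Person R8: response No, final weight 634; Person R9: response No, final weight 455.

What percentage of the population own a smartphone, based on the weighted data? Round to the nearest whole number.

Sum of weights for 'Yes' = 147 + 265 + 138 + 576 = 1126
Total weight = 147 + 434 + 465 + 692 + 265 + 138 + 576 + 634 + 455 = 3806
Weighted proportion = 1126 / 3806 = 0.29584866 → 29.584866%

30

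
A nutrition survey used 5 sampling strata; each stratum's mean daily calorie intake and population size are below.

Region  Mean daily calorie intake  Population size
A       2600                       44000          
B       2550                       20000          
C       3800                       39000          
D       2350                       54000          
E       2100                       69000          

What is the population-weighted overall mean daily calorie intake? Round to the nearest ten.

Σ Nₕ·x̄ₕ = 2600×44000 + 2550×20000 + 3800×39000 + 2350×54000 + 2100×69000
  = 114400000 + 51000000 + 148200000 + 126900000 + 144900000 = 585400000
Σ Nₕ = 226000
Overall mean = 585400000 / 226000 = 2590.2655

2590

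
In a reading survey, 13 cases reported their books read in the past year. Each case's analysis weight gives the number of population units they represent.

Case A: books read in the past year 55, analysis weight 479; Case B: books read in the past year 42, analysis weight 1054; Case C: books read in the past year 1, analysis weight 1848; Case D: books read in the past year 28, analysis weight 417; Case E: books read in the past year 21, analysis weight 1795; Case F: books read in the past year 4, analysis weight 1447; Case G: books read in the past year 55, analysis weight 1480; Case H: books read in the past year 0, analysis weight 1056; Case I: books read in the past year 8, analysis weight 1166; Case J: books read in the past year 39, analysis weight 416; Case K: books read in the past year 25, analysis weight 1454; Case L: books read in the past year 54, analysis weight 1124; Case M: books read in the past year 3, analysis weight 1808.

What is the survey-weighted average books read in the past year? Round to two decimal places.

Weighted sum = 337042
Sum of weights = 15544
Weighted mean = 337042 / 15544 = 21.683093

21.68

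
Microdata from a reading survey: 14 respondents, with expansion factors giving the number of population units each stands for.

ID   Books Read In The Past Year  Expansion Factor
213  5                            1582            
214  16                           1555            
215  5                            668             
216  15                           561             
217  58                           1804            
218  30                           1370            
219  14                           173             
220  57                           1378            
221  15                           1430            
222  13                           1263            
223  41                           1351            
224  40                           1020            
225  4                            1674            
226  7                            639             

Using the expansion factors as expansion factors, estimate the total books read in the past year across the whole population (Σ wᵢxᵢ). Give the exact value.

Weighted total = 416474

416474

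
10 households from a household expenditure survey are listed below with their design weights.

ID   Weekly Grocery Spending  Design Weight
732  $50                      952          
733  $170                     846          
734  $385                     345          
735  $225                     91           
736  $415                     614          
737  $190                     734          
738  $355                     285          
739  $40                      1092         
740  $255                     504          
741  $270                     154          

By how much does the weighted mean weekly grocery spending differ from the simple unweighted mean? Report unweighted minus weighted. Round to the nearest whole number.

48

Unweighted sum = 2355
Unweighted mean = 2355 / 10 = 235.5
Weighted sum = 1053945
Sum of weights = 952 + 846 + 345 + 91 + 614 + 734 + 285 + 1092 + 504 + 154 = 5617
Weighted mean = 1053945 / 5617 = 187.63486
Difference (unweighted minus weighted) = 47.865142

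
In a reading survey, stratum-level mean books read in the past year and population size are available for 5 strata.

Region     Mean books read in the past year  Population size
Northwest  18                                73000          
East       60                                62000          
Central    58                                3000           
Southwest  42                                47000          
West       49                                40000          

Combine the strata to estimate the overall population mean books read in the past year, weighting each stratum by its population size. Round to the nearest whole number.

Σ Nₕ·x̄ₕ = 18×73000 + 60×62000 + 58×3000 + 42×47000 + 49×40000
  = 1314000 + 3720000 + 174000 + 1974000 + 1960000 = 9142000
Σ Nₕ = 73000 + 62000 + 3000 + 47000 + 40000 = 225000
Overall mean = 9142000 / 225000 = 40.631111

41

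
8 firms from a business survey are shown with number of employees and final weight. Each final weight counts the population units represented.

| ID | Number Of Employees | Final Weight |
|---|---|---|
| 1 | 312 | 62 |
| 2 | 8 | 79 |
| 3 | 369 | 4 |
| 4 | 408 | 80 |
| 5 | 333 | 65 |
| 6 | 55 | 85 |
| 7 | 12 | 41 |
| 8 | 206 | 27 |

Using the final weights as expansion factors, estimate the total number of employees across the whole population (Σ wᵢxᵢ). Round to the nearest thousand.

Weighted total = 312×62 + 8×79 + 369×4 + 408×80 + 333×65 + 55×85 + 12×41 + 206×27
  = 19344 + 632 + 1476 + 32640 + 21645 + 4675 + 492 + 5562 = 86466

86000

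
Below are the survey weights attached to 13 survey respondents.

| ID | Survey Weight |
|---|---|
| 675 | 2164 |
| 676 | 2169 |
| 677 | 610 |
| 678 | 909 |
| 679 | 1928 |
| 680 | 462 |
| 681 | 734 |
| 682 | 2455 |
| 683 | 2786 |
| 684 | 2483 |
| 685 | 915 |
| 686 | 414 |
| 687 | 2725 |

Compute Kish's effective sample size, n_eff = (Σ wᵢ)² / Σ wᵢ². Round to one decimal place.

Σ wᵢ = 20754
Σ wᵢ² = 43443578
n_eff = 20754² / 43443578 = 430728516 / 43443578 = 9.9146649

9.9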